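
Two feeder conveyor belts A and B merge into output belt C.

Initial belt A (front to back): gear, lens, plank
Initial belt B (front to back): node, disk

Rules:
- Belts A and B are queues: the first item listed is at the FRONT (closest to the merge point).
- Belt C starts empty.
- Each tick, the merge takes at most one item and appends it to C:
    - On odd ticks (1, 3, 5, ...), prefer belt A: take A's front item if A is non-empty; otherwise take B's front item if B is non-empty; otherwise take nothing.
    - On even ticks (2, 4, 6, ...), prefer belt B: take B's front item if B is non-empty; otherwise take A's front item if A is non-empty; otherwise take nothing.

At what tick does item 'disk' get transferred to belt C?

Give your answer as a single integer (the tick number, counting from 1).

Tick 1: prefer A, take gear from A; A=[lens,plank] B=[node,disk] C=[gear]
Tick 2: prefer B, take node from B; A=[lens,plank] B=[disk] C=[gear,node]
Tick 3: prefer A, take lens from A; A=[plank] B=[disk] C=[gear,node,lens]
Tick 4: prefer B, take disk from B; A=[plank] B=[-] C=[gear,node,lens,disk]

Answer: 4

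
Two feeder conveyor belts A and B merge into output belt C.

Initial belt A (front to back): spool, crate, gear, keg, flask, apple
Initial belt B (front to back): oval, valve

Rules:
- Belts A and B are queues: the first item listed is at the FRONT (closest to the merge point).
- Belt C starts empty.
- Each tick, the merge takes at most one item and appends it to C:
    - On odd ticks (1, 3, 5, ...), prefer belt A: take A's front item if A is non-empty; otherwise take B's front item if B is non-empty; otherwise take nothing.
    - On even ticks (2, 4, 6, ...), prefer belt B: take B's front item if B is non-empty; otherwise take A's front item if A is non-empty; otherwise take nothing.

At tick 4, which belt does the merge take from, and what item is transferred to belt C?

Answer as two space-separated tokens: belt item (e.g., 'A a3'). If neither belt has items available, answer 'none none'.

Answer: B valve

Derivation:
Tick 1: prefer A, take spool from A; A=[crate,gear,keg,flask,apple] B=[oval,valve] C=[spool]
Tick 2: prefer B, take oval from B; A=[crate,gear,keg,flask,apple] B=[valve] C=[spool,oval]
Tick 3: prefer A, take crate from A; A=[gear,keg,flask,apple] B=[valve] C=[spool,oval,crate]
Tick 4: prefer B, take valve from B; A=[gear,keg,flask,apple] B=[-] C=[spool,oval,crate,valve]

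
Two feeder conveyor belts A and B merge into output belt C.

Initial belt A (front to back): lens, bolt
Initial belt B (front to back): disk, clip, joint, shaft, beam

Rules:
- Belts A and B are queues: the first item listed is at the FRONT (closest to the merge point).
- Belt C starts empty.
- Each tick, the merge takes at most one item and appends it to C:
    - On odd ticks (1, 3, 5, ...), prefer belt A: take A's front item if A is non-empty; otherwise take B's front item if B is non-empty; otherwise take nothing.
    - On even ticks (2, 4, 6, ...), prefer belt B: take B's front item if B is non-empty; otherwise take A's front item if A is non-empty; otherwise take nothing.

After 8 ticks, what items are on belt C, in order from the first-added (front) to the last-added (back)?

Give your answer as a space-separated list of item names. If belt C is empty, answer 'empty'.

Tick 1: prefer A, take lens from A; A=[bolt] B=[disk,clip,joint,shaft,beam] C=[lens]
Tick 2: prefer B, take disk from B; A=[bolt] B=[clip,joint,shaft,beam] C=[lens,disk]
Tick 3: prefer A, take bolt from A; A=[-] B=[clip,joint,shaft,beam] C=[lens,disk,bolt]
Tick 4: prefer B, take clip from B; A=[-] B=[joint,shaft,beam] C=[lens,disk,bolt,clip]
Tick 5: prefer A, take joint from B; A=[-] B=[shaft,beam] C=[lens,disk,bolt,clip,joint]
Tick 6: prefer B, take shaft from B; A=[-] B=[beam] C=[lens,disk,bolt,clip,joint,shaft]
Tick 7: prefer A, take beam from B; A=[-] B=[-] C=[lens,disk,bolt,clip,joint,shaft,beam]
Tick 8: prefer B, both empty, nothing taken; A=[-] B=[-] C=[lens,disk,bolt,clip,joint,shaft,beam]

Answer: lens disk bolt clip joint shaft beam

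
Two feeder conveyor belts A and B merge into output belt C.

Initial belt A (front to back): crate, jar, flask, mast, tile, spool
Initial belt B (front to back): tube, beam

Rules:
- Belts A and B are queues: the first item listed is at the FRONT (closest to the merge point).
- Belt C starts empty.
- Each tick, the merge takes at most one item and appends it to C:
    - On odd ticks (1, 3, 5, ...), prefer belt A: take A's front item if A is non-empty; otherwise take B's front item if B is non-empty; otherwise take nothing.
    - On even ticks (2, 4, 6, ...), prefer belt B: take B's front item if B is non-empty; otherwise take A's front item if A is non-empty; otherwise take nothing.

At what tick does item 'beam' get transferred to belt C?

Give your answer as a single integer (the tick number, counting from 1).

Answer: 4

Derivation:
Tick 1: prefer A, take crate from A; A=[jar,flask,mast,tile,spool] B=[tube,beam] C=[crate]
Tick 2: prefer B, take tube from B; A=[jar,flask,mast,tile,spool] B=[beam] C=[crate,tube]
Tick 3: prefer A, take jar from A; A=[flask,mast,tile,spool] B=[beam] C=[crate,tube,jar]
Tick 4: prefer B, take beam from B; A=[flask,mast,tile,spool] B=[-] C=[crate,tube,jar,beam]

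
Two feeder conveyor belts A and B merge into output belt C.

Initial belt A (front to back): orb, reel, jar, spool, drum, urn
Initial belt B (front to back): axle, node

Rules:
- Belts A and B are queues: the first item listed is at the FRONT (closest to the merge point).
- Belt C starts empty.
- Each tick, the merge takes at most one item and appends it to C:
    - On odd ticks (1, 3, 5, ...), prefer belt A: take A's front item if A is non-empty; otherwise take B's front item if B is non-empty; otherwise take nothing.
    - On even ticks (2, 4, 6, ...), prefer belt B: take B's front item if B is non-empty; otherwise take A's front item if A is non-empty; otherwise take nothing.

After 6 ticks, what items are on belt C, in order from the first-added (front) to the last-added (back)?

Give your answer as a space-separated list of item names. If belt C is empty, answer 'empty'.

Tick 1: prefer A, take orb from A; A=[reel,jar,spool,drum,urn] B=[axle,node] C=[orb]
Tick 2: prefer B, take axle from B; A=[reel,jar,spool,drum,urn] B=[node] C=[orb,axle]
Tick 3: prefer A, take reel from A; A=[jar,spool,drum,urn] B=[node] C=[orb,axle,reel]
Tick 4: prefer B, take node from B; A=[jar,spool,drum,urn] B=[-] C=[orb,axle,reel,node]
Tick 5: prefer A, take jar from A; A=[spool,drum,urn] B=[-] C=[orb,axle,reel,node,jar]
Tick 6: prefer B, take spool from A; A=[drum,urn] B=[-] C=[orb,axle,reel,node,jar,spool]

Answer: orb axle reel node jar spool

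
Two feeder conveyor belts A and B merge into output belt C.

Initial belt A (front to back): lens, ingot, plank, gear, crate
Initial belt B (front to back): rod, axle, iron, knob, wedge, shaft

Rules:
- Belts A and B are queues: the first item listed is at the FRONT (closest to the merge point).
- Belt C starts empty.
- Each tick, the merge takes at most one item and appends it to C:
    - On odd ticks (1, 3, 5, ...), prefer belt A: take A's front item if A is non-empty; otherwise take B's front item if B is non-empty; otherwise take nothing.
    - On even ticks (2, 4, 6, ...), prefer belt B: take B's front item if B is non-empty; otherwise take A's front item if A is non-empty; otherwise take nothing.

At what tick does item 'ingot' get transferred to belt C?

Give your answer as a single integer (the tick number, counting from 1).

Answer: 3

Derivation:
Tick 1: prefer A, take lens from A; A=[ingot,plank,gear,crate] B=[rod,axle,iron,knob,wedge,shaft] C=[lens]
Tick 2: prefer B, take rod from B; A=[ingot,plank,gear,crate] B=[axle,iron,knob,wedge,shaft] C=[lens,rod]
Tick 3: prefer A, take ingot from A; A=[plank,gear,crate] B=[axle,iron,knob,wedge,shaft] C=[lens,rod,ingot]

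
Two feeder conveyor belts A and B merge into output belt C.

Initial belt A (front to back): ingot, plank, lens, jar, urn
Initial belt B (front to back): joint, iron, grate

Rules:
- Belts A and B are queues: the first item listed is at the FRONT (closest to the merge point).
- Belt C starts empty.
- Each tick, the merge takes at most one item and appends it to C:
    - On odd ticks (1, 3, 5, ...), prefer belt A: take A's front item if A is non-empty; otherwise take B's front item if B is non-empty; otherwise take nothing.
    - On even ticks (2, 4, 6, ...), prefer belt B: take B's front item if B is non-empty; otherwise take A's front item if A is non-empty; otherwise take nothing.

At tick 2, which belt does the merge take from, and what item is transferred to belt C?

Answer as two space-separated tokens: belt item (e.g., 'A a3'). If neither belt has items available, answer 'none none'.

Answer: B joint

Derivation:
Tick 1: prefer A, take ingot from A; A=[plank,lens,jar,urn] B=[joint,iron,grate] C=[ingot]
Tick 2: prefer B, take joint from B; A=[plank,lens,jar,urn] B=[iron,grate] C=[ingot,joint]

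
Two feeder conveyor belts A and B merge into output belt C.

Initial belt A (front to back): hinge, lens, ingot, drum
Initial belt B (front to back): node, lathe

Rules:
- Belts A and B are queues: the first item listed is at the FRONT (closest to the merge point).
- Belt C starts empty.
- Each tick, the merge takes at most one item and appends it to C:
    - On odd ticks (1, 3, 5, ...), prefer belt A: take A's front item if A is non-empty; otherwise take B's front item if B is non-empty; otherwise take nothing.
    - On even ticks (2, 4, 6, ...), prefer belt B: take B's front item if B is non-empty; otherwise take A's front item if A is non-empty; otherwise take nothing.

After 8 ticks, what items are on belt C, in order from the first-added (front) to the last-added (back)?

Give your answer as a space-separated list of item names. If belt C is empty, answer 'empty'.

Tick 1: prefer A, take hinge from A; A=[lens,ingot,drum] B=[node,lathe] C=[hinge]
Tick 2: prefer B, take node from B; A=[lens,ingot,drum] B=[lathe] C=[hinge,node]
Tick 3: prefer A, take lens from A; A=[ingot,drum] B=[lathe] C=[hinge,node,lens]
Tick 4: prefer B, take lathe from B; A=[ingot,drum] B=[-] C=[hinge,node,lens,lathe]
Tick 5: prefer A, take ingot from A; A=[drum] B=[-] C=[hinge,node,lens,lathe,ingot]
Tick 6: prefer B, take drum from A; A=[-] B=[-] C=[hinge,node,lens,lathe,ingot,drum]
Tick 7: prefer A, both empty, nothing taken; A=[-] B=[-] C=[hinge,node,lens,lathe,ingot,drum]
Tick 8: prefer B, both empty, nothing taken; A=[-] B=[-] C=[hinge,node,lens,lathe,ingot,drum]

Answer: hinge node lens lathe ingot drum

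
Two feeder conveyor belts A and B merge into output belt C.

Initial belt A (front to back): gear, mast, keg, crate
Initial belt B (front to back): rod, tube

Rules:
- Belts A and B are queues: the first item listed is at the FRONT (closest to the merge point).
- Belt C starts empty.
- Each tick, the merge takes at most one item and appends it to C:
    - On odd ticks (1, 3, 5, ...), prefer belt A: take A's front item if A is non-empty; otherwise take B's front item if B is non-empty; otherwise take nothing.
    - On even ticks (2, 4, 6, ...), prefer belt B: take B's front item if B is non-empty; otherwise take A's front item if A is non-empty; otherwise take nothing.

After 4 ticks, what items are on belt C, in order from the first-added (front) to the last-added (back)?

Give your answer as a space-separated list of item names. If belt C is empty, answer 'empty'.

Answer: gear rod mast tube

Derivation:
Tick 1: prefer A, take gear from A; A=[mast,keg,crate] B=[rod,tube] C=[gear]
Tick 2: prefer B, take rod from B; A=[mast,keg,crate] B=[tube] C=[gear,rod]
Tick 3: prefer A, take mast from A; A=[keg,crate] B=[tube] C=[gear,rod,mast]
Tick 4: prefer B, take tube from B; A=[keg,crate] B=[-] C=[gear,rod,mast,tube]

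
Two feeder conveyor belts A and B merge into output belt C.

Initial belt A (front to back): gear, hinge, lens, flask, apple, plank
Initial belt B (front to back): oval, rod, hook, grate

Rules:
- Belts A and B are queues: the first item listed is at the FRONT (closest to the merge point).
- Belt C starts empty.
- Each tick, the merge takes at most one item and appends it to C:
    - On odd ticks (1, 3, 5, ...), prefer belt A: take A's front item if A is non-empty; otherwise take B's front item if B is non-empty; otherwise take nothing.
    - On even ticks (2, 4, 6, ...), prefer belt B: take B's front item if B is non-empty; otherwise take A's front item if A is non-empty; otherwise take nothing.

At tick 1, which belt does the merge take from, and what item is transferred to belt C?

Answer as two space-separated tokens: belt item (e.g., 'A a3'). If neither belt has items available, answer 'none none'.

Tick 1: prefer A, take gear from A; A=[hinge,lens,flask,apple,plank] B=[oval,rod,hook,grate] C=[gear]

Answer: A gear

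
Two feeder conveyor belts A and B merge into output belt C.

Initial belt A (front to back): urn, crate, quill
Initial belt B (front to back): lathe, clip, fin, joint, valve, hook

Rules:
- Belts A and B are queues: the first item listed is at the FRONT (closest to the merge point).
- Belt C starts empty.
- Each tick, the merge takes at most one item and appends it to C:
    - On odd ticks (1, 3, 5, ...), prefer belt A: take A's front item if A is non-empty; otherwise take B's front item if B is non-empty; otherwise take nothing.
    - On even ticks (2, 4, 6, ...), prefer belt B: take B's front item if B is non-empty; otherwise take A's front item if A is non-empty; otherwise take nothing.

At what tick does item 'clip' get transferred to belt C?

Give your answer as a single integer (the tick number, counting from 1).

Answer: 4

Derivation:
Tick 1: prefer A, take urn from A; A=[crate,quill] B=[lathe,clip,fin,joint,valve,hook] C=[urn]
Tick 2: prefer B, take lathe from B; A=[crate,quill] B=[clip,fin,joint,valve,hook] C=[urn,lathe]
Tick 3: prefer A, take crate from A; A=[quill] B=[clip,fin,joint,valve,hook] C=[urn,lathe,crate]
Tick 4: prefer B, take clip from B; A=[quill] B=[fin,joint,valve,hook] C=[urn,lathe,crate,clip]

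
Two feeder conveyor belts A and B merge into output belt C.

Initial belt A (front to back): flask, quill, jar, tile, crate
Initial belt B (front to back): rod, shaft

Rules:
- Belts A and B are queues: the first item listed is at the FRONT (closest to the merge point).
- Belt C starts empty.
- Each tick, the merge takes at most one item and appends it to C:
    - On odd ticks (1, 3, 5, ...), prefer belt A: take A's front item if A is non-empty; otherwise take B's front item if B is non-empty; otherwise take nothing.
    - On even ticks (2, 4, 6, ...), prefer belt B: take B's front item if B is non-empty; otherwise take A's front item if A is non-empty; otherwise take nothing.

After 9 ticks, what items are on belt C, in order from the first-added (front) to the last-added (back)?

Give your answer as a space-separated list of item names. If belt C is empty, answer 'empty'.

Tick 1: prefer A, take flask from A; A=[quill,jar,tile,crate] B=[rod,shaft] C=[flask]
Tick 2: prefer B, take rod from B; A=[quill,jar,tile,crate] B=[shaft] C=[flask,rod]
Tick 3: prefer A, take quill from A; A=[jar,tile,crate] B=[shaft] C=[flask,rod,quill]
Tick 4: prefer B, take shaft from B; A=[jar,tile,crate] B=[-] C=[flask,rod,quill,shaft]
Tick 5: prefer A, take jar from A; A=[tile,crate] B=[-] C=[flask,rod,quill,shaft,jar]
Tick 6: prefer B, take tile from A; A=[crate] B=[-] C=[flask,rod,quill,shaft,jar,tile]
Tick 7: prefer A, take crate from A; A=[-] B=[-] C=[flask,rod,quill,shaft,jar,tile,crate]
Tick 8: prefer B, both empty, nothing taken; A=[-] B=[-] C=[flask,rod,quill,shaft,jar,tile,crate]
Tick 9: prefer A, both empty, nothing taken; A=[-] B=[-] C=[flask,rod,quill,shaft,jar,tile,crate]

Answer: flask rod quill shaft jar tile crate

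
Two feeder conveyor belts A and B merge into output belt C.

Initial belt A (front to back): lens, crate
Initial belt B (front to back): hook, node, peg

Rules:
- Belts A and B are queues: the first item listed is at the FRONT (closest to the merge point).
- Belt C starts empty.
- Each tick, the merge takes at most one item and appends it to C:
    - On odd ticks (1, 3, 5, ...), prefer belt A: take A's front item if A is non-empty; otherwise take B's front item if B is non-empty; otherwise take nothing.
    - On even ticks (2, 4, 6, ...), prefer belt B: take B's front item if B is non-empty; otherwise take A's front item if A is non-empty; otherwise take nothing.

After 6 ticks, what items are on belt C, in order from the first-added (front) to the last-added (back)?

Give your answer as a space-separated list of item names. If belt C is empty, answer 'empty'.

Answer: lens hook crate node peg

Derivation:
Tick 1: prefer A, take lens from A; A=[crate] B=[hook,node,peg] C=[lens]
Tick 2: prefer B, take hook from B; A=[crate] B=[node,peg] C=[lens,hook]
Tick 3: prefer A, take crate from A; A=[-] B=[node,peg] C=[lens,hook,crate]
Tick 4: prefer B, take node from B; A=[-] B=[peg] C=[lens,hook,crate,node]
Tick 5: prefer A, take peg from B; A=[-] B=[-] C=[lens,hook,crate,node,peg]
Tick 6: prefer B, both empty, nothing taken; A=[-] B=[-] C=[lens,hook,crate,node,peg]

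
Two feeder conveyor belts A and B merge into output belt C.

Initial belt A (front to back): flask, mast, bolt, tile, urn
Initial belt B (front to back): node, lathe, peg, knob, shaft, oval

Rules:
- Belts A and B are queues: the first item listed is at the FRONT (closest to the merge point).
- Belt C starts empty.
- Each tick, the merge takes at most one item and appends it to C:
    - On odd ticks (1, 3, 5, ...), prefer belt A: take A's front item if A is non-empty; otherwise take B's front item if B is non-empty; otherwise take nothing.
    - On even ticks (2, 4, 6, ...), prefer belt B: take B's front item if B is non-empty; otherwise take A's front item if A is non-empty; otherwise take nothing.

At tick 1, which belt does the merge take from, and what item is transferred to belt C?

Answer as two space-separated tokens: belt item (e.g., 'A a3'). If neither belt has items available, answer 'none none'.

Answer: A flask

Derivation:
Tick 1: prefer A, take flask from A; A=[mast,bolt,tile,urn] B=[node,lathe,peg,knob,shaft,oval] C=[flask]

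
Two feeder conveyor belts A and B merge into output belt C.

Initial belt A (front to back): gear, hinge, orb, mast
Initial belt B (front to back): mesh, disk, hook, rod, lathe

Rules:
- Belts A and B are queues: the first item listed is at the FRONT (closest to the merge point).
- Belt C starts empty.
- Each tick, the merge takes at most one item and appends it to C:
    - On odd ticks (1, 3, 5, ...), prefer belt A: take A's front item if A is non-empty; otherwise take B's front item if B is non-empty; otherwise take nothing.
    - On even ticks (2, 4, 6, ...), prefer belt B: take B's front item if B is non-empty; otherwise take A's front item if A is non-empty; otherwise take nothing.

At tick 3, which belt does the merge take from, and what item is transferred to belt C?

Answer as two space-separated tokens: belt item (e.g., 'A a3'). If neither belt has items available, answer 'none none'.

Answer: A hinge

Derivation:
Tick 1: prefer A, take gear from A; A=[hinge,orb,mast] B=[mesh,disk,hook,rod,lathe] C=[gear]
Tick 2: prefer B, take mesh from B; A=[hinge,orb,mast] B=[disk,hook,rod,lathe] C=[gear,mesh]
Tick 3: prefer A, take hinge from A; A=[orb,mast] B=[disk,hook,rod,lathe] C=[gear,mesh,hinge]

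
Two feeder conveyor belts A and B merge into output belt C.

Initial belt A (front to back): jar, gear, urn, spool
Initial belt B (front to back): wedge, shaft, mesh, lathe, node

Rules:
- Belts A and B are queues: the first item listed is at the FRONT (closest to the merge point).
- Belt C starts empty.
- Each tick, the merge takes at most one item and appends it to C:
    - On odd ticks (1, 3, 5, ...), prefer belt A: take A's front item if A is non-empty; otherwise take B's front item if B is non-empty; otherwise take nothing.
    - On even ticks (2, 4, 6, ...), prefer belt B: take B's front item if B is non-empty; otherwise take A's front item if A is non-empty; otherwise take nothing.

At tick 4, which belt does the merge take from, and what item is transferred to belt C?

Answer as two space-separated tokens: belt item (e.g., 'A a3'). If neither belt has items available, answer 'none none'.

Tick 1: prefer A, take jar from A; A=[gear,urn,spool] B=[wedge,shaft,mesh,lathe,node] C=[jar]
Tick 2: prefer B, take wedge from B; A=[gear,urn,spool] B=[shaft,mesh,lathe,node] C=[jar,wedge]
Tick 3: prefer A, take gear from A; A=[urn,spool] B=[shaft,mesh,lathe,node] C=[jar,wedge,gear]
Tick 4: prefer B, take shaft from B; A=[urn,spool] B=[mesh,lathe,node] C=[jar,wedge,gear,shaft]

Answer: B shaft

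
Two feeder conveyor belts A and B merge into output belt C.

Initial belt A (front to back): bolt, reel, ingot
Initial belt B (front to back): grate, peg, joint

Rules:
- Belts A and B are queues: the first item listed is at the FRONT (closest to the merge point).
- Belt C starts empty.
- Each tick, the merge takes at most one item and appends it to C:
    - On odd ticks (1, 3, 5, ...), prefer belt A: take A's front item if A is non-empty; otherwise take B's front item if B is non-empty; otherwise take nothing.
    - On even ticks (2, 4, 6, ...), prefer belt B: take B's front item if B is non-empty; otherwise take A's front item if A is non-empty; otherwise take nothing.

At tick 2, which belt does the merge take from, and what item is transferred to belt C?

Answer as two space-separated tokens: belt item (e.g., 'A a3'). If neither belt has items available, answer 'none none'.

Tick 1: prefer A, take bolt from A; A=[reel,ingot] B=[grate,peg,joint] C=[bolt]
Tick 2: prefer B, take grate from B; A=[reel,ingot] B=[peg,joint] C=[bolt,grate]

Answer: B grate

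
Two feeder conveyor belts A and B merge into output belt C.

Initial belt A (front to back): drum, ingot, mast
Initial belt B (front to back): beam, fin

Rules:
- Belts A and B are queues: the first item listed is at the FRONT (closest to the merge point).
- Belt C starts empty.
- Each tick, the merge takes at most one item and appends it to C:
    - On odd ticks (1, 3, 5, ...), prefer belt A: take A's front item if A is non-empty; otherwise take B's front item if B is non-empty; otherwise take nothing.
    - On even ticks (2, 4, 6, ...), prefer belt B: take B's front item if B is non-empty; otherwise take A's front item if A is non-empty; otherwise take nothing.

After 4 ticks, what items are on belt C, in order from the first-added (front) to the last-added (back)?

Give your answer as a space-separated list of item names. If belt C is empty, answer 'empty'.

Tick 1: prefer A, take drum from A; A=[ingot,mast] B=[beam,fin] C=[drum]
Tick 2: prefer B, take beam from B; A=[ingot,mast] B=[fin] C=[drum,beam]
Tick 3: prefer A, take ingot from A; A=[mast] B=[fin] C=[drum,beam,ingot]
Tick 4: prefer B, take fin from B; A=[mast] B=[-] C=[drum,beam,ingot,fin]

Answer: drum beam ingot fin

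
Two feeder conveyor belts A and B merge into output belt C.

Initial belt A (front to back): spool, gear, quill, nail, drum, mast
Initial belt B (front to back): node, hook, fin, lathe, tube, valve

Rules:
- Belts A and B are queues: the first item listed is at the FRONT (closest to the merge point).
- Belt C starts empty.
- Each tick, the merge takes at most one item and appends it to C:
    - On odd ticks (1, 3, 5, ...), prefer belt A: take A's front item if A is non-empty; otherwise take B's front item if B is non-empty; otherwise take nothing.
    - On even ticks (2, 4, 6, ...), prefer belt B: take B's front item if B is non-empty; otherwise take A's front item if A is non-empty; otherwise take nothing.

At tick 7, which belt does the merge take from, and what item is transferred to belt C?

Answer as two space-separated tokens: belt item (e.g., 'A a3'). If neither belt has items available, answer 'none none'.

Tick 1: prefer A, take spool from A; A=[gear,quill,nail,drum,mast] B=[node,hook,fin,lathe,tube,valve] C=[spool]
Tick 2: prefer B, take node from B; A=[gear,quill,nail,drum,mast] B=[hook,fin,lathe,tube,valve] C=[spool,node]
Tick 3: prefer A, take gear from A; A=[quill,nail,drum,mast] B=[hook,fin,lathe,tube,valve] C=[spool,node,gear]
Tick 4: prefer B, take hook from B; A=[quill,nail,drum,mast] B=[fin,lathe,tube,valve] C=[spool,node,gear,hook]
Tick 5: prefer A, take quill from A; A=[nail,drum,mast] B=[fin,lathe,tube,valve] C=[spool,node,gear,hook,quill]
Tick 6: prefer B, take fin from B; A=[nail,drum,mast] B=[lathe,tube,valve] C=[spool,node,gear,hook,quill,fin]
Tick 7: prefer A, take nail from A; A=[drum,mast] B=[lathe,tube,valve] C=[spool,node,gear,hook,quill,fin,nail]

Answer: A nail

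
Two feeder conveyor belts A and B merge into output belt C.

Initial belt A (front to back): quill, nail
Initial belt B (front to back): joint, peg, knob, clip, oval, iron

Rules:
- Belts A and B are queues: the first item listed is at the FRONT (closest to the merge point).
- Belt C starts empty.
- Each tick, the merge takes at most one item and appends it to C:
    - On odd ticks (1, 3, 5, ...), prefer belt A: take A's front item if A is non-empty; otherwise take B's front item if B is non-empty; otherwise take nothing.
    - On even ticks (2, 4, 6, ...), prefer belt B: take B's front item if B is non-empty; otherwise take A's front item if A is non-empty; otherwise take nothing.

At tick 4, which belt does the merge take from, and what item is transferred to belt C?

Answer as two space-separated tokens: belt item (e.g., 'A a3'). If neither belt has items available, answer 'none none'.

Answer: B peg

Derivation:
Tick 1: prefer A, take quill from A; A=[nail] B=[joint,peg,knob,clip,oval,iron] C=[quill]
Tick 2: prefer B, take joint from B; A=[nail] B=[peg,knob,clip,oval,iron] C=[quill,joint]
Tick 3: prefer A, take nail from A; A=[-] B=[peg,knob,clip,oval,iron] C=[quill,joint,nail]
Tick 4: prefer B, take peg from B; A=[-] B=[knob,clip,oval,iron] C=[quill,joint,nail,peg]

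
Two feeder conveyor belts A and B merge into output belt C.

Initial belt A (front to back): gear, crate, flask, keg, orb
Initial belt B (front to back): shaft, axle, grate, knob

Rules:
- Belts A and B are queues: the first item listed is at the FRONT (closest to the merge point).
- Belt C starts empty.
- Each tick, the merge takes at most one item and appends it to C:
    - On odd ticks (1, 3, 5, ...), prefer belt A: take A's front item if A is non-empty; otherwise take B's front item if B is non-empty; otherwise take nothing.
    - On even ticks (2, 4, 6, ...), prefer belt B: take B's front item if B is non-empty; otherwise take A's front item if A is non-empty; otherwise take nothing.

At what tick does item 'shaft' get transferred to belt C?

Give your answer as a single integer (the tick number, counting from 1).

Answer: 2

Derivation:
Tick 1: prefer A, take gear from A; A=[crate,flask,keg,orb] B=[shaft,axle,grate,knob] C=[gear]
Tick 2: prefer B, take shaft from B; A=[crate,flask,keg,orb] B=[axle,grate,knob] C=[gear,shaft]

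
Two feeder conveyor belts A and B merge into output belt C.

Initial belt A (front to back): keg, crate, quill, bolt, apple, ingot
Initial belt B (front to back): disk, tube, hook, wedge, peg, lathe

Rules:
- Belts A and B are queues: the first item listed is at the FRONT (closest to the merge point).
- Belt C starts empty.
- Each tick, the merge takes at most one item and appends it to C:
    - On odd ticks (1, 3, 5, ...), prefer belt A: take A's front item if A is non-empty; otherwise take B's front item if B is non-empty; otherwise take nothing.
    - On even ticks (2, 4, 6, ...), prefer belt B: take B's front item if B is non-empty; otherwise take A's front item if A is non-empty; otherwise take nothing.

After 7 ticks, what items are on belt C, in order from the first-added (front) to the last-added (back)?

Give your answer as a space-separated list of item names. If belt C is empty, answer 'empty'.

Answer: keg disk crate tube quill hook bolt

Derivation:
Tick 1: prefer A, take keg from A; A=[crate,quill,bolt,apple,ingot] B=[disk,tube,hook,wedge,peg,lathe] C=[keg]
Tick 2: prefer B, take disk from B; A=[crate,quill,bolt,apple,ingot] B=[tube,hook,wedge,peg,lathe] C=[keg,disk]
Tick 3: prefer A, take crate from A; A=[quill,bolt,apple,ingot] B=[tube,hook,wedge,peg,lathe] C=[keg,disk,crate]
Tick 4: prefer B, take tube from B; A=[quill,bolt,apple,ingot] B=[hook,wedge,peg,lathe] C=[keg,disk,crate,tube]
Tick 5: prefer A, take quill from A; A=[bolt,apple,ingot] B=[hook,wedge,peg,lathe] C=[keg,disk,crate,tube,quill]
Tick 6: prefer B, take hook from B; A=[bolt,apple,ingot] B=[wedge,peg,lathe] C=[keg,disk,crate,tube,quill,hook]
Tick 7: prefer A, take bolt from A; A=[apple,ingot] B=[wedge,peg,lathe] C=[keg,disk,crate,tube,quill,hook,bolt]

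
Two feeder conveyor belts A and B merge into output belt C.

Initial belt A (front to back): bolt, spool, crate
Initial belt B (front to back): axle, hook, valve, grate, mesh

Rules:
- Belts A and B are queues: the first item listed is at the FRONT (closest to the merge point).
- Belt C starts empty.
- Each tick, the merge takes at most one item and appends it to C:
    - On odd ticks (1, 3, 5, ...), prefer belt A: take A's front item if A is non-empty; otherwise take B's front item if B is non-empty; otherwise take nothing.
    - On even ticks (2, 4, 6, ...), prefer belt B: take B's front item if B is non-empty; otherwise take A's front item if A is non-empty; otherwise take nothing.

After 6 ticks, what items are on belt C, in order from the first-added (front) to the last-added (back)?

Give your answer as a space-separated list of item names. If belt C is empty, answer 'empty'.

Answer: bolt axle spool hook crate valve

Derivation:
Tick 1: prefer A, take bolt from A; A=[spool,crate] B=[axle,hook,valve,grate,mesh] C=[bolt]
Tick 2: prefer B, take axle from B; A=[spool,crate] B=[hook,valve,grate,mesh] C=[bolt,axle]
Tick 3: prefer A, take spool from A; A=[crate] B=[hook,valve,grate,mesh] C=[bolt,axle,spool]
Tick 4: prefer B, take hook from B; A=[crate] B=[valve,grate,mesh] C=[bolt,axle,spool,hook]
Tick 5: prefer A, take crate from A; A=[-] B=[valve,grate,mesh] C=[bolt,axle,spool,hook,crate]
Tick 6: prefer B, take valve from B; A=[-] B=[grate,mesh] C=[bolt,axle,spool,hook,crate,valve]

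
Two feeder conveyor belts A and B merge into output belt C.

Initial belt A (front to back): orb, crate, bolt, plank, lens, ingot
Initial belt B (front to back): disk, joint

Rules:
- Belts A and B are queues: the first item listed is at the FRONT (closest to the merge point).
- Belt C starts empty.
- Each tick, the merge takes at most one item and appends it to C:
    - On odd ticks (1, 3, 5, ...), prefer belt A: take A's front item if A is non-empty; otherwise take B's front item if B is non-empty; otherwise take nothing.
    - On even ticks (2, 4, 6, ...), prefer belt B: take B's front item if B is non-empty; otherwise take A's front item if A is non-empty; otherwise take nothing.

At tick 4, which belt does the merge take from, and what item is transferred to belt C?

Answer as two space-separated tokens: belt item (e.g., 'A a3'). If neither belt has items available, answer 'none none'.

Answer: B joint

Derivation:
Tick 1: prefer A, take orb from A; A=[crate,bolt,plank,lens,ingot] B=[disk,joint] C=[orb]
Tick 2: prefer B, take disk from B; A=[crate,bolt,plank,lens,ingot] B=[joint] C=[orb,disk]
Tick 3: prefer A, take crate from A; A=[bolt,plank,lens,ingot] B=[joint] C=[orb,disk,crate]
Tick 4: prefer B, take joint from B; A=[bolt,plank,lens,ingot] B=[-] C=[orb,disk,crate,joint]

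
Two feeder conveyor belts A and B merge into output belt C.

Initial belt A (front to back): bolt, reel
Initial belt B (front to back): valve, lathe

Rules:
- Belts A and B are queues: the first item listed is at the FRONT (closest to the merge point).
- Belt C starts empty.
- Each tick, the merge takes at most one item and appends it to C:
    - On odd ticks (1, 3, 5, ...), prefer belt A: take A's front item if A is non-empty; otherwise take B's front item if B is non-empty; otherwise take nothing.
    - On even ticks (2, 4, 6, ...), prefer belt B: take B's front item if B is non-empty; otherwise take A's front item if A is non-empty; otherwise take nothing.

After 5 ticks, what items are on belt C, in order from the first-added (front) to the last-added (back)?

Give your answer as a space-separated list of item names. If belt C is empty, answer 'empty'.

Tick 1: prefer A, take bolt from A; A=[reel] B=[valve,lathe] C=[bolt]
Tick 2: prefer B, take valve from B; A=[reel] B=[lathe] C=[bolt,valve]
Tick 3: prefer A, take reel from A; A=[-] B=[lathe] C=[bolt,valve,reel]
Tick 4: prefer B, take lathe from B; A=[-] B=[-] C=[bolt,valve,reel,lathe]
Tick 5: prefer A, both empty, nothing taken; A=[-] B=[-] C=[bolt,valve,reel,lathe]

Answer: bolt valve reel lathe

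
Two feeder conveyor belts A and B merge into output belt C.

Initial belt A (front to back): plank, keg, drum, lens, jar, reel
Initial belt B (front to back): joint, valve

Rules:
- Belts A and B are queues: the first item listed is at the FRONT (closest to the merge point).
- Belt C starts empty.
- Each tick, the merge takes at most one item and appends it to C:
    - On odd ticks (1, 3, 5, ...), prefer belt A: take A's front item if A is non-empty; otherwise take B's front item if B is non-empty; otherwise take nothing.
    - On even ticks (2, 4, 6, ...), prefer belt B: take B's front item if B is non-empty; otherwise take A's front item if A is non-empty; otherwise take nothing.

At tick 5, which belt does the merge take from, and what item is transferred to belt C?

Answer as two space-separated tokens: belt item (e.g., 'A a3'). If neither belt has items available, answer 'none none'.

Answer: A drum

Derivation:
Tick 1: prefer A, take plank from A; A=[keg,drum,lens,jar,reel] B=[joint,valve] C=[plank]
Tick 2: prefer B, take joint from B; A=[keg,drum,lens,jar,reel] B=[valve] C=[plank,joint]
Tick 3: prefer A, take keg from A; A=[drum,lens,jar,reel] B=[valve] C=[plank,joint,keg]
Tick 4: prefer B, take valve from B; A=[drum,lens,jar,reel] B=[-] C=[plank,joint,keg,valve]
Tick 5: prefer A, take drum from A; A=[lens,jar,reel] B=[-] C=[plank,joint,keg,valve,drum]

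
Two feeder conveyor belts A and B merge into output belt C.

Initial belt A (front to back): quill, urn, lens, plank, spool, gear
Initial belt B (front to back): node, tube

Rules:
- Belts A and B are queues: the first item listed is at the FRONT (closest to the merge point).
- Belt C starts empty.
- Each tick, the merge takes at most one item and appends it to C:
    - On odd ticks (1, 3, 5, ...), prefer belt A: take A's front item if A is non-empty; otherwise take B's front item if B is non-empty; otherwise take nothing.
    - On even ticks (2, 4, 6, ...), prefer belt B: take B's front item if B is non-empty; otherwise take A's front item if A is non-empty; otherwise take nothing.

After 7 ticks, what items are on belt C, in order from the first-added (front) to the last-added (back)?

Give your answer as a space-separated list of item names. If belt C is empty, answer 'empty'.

Tick 1: prefer A, take quill from A; A=[urn,lens,plank,spool,gear] B=[node,tube] C=[quill]
Tick 2: prefer B, take node from B; A=[urn,lens,plank,spool,gear] B=[tube] C=[quill,node]
Tick 3: prefer A, take urn from A; A=[lens,plank,spool,gear] B=[tube] C=[quill,node,urn]
Tick 4: prefer B, take tube from B; A=[lens,plank,spool,gear] B=[-] C=[quill,node,urn,tube]
Tick 5: prefer A, take lens from A; A=[plank,spool,gear] B=[-] C=[quill,node,urn,tube,lens]
Tick 6: prefer B, take plank from A; A=[spool,gear] B=[-] C=[quill,node,urn,tube,lens,plank]
Tick 7: prefer A, take spool from A; A=[gear] B=[-] C=[quill,node,urn,tube,lens,plank,spool]

Answer: quill node urn tube lens plank spool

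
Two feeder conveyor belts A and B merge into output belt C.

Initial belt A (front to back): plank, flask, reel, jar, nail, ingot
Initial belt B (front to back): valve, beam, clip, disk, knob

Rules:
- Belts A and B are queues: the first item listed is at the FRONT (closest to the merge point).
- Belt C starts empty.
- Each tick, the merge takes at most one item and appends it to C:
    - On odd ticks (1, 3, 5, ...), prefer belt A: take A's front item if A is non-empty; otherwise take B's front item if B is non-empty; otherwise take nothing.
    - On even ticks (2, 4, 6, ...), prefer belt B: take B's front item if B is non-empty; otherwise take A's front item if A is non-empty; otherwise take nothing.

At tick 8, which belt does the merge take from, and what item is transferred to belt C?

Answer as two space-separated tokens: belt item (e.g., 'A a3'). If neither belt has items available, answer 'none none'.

Answer: B disk

Derivation:
Tick 1: prefer A, take plank from A; A=[flask,reel,jar,nail,ingot] B=[valve,beam,clip,disk,knob] C=[plank]
Tick 2: prefer B, take valve from B; A=[flask,reel,jar,nail,ingot] B=[beam,clip,disk,knob] C=[plank,valve]
Tick 3: prefer A, take flask from A; A=[reel,jar,nail,ingot] B=[beam,clip,disk,knob] C=[plank,valve,flask]
Tick 4: prefer B, take beam from B; A=[reel,jar,nail,ingot] B=[clip,disk,knob] C=[plank,valve,flask,beam]
Tick 5: prefer A, take reel from A; A=[jar,nail,ingot] B=[clip,disk,knob] C=[plank,valve,flask,beam,reel]
Tick 6: prefer B, take clip from B; A=[jar,nail,ingot] B=[disk,knob] C=[plank,valve,flask,beam,reel,clip]
Tick 7: prefer A, take jar from A; A=[nail,ingot] B=[disk,knob] C=[plank,valve,flask,beam,reel,clip,jar]
Tick 8: prefer B, take disk from B; A=[nail,ingot] B=[knob] C=[plank,valve,flask,beam,reel,clip,jar,disk]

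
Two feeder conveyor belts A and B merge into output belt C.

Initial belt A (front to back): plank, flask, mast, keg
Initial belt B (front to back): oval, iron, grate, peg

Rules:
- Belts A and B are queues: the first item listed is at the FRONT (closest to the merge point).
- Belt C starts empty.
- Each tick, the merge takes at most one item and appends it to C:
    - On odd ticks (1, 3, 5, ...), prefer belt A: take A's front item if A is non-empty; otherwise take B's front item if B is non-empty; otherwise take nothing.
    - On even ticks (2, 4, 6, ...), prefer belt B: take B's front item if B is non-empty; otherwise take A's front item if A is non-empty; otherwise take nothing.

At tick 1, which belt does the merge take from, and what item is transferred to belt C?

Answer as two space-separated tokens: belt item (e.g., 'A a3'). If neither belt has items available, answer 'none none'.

Answer: A plank

Derivation:
Tick 1: prefer A, take plank from A; A=[flask,mast,keg] B=[oval,iron,grate,peg] C=[plank]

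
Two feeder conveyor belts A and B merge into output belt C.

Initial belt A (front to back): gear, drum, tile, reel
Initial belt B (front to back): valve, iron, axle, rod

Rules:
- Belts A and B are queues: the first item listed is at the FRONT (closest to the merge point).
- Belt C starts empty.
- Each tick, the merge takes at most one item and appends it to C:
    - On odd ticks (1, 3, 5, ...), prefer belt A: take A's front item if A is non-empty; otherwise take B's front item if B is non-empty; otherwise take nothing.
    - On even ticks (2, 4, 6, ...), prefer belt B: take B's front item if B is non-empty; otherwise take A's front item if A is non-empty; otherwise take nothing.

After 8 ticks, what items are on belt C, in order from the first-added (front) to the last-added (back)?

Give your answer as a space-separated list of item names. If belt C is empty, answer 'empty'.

Tick 1: prefer A, take gear from A; A=[drum,tile,reel] B=[valve,iron,axle,rod] C=[gear]
Tick 2: prefer B, take valve from B; A=[drum,tile,reel] B=[iron,axle,rod] C=[gear,valve]
Tick 3: prefer A, take drum from A; A=[tile,reel] B=[iron,axle,rod] C=[gear,valve,drum]
Tick 4: prefer B, take iron from B; A=[tile,reel] B=[axle,rod] C=[gear,valve,drum,iron]
Tick 5: prefer A, take tile from A; A=[reel] B=[axle,rod] C=[gear,valve,drum,iron,tile]
Tick 6: prefer B, take axle from B; A=[reel] B=[rod] C=[gear,valve,drum,iron,tile,axle]
Tick 7: prefer A, take reel from A; A=[-] B=[rod] C=[gear,valve,drum,iron,tile,axle,reel]
Tick 8: prefer B, take rod from B; A=[-] B=[-] C=[gear,valve,drum,iron,tile,axle,reel,rod]

Answer: gear valve drum iron tile axle reel rod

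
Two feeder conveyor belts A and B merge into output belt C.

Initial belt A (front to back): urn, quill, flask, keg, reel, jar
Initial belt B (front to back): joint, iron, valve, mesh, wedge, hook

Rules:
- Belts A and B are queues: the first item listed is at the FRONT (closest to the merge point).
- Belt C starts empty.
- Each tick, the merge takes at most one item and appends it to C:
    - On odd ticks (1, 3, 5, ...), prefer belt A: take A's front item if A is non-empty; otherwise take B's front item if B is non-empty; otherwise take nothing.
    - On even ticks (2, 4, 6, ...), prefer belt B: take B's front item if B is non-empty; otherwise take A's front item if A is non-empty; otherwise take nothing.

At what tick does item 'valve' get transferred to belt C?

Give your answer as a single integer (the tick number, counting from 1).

Answer: 6

Derivation:
Tick 1: prefer A, take urn from A; A=[quill,flask,keg,reel,jar] B=[joint,iron,valve,mesh,wedge,hook] C=[urn]
Tick 2: prefer B, take joint from B; A=[quill,flask,keg,reel,jar] B=[iron,valve,mesh,wedge,hook] C=[urn,joint]
Tick 3: prefer A, take quill from A; A=[flask,keg,reel,jar] B=[iron,valve,mesh,wedge,hook] C=[urn,joint,quill]
Tick 4: prefer B, take iron from B; A=[flask,keg,reel,jar] B=[valve,mesh,wedge,hook] C=[urn,joint,quill,iron]
Tick 5: prefer A, take flask from A; A=[keg,reel,jar] B=[valve,mesh,wedge,hook] C=[urn,joint,quill,iron,flask]
Tick 6: prefer B, take valve from B; A=[keg,reel,jar] B=[mesh,wedge,hook] C=[urn,joint,quill,iron,flask,valve]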